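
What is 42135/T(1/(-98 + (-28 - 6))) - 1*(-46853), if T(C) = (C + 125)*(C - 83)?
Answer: 8469329767939/180779543 ≈ 46849.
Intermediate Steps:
T(C) = (-83 + C)*(125 + C) (T(C) = (125 + C)*(-83 + C) = (-83 + C)*(125 + C))
42135/T(1/(-98 + (-28 - 6))) - 1*(-46853) = 42135/(-10375 + (1/(-98 + (-28 - 6)))² + 42/(-98 + (-28 - 6))) - 1*(-46853) = 42135/(-10375 + (1/(-98 - 34))² + 42/(-98 - 34)) + 46853 = 42135/(-10375 + (1/(-132))² + 42/(-132)) + 46853 = 42135/(-10375 + (-1/132)² + 42*(-1/132)) + 46853 = 42135/(-10375 + 1/17424 - 7/22) + 46853 = 42135/(-180779543/17424) + 46853 = 42135*(-17424/180779543) + 46853 = -734160240/180779543 + 46853 = 8469329767939/180779543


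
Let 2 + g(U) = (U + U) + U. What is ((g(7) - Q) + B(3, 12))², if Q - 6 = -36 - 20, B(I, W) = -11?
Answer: 3364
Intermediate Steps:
Q = -50 (Q = 6 + (-36 - 20) = 6 - 56 = -50)
g(U) = -2 + 3*U (g(U) = -2 + ((U + U) + U) = -2 + (2*U + U) = -2 + 3*U)
((g(7) - Q) + B(3, 12))² = (((-2 + 3*7) - 1*(-50)) - 11)² = (((-2 + 21) + 50) - 11)² = ((19 + 50) - 11)² = (69 - 11)² = 58² = 3364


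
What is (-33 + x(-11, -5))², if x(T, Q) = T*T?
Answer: 7744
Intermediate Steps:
x(T, Q) = T²
(-33 + x(-11, -5))² = (-33 + (-11)²)² = (-33 + 121)² = 88² = 7744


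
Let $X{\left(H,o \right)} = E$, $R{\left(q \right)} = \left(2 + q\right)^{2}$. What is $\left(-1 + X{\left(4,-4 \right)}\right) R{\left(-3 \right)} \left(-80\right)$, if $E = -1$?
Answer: $160$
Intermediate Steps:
$X{\left(H,o \right)} = -1$
$\left(-1 + X{\left(4,-4 \right)}\right) R{\left(-3 \right)} \left(-80\right) = \left(-1 - 1\right) \left(2 - 3\right)^{2} \left(-80\right) = - 2 \left(-1\right)^{2} \left(-80\right) = \left(-2\right) 1 \left(-80\right) = \left(-2\right) \left(-80\right) = 160$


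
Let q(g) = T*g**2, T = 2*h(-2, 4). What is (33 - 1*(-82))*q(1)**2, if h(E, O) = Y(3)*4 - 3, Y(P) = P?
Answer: 37260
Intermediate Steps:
h(E, O) = 9 (h(E, O) = 3*4 - 3 = 12 - 3 = 9)
T = 18 (T = 2*9 = 18)
q(g) = 18*g**2
(33 - 1*(-82))*q(1)**2 = (33 - 1*(-82))*(18*1**2)**2 = (33 + 82)*(18*1)**2 = 115*18**2 = 115*324 = 37260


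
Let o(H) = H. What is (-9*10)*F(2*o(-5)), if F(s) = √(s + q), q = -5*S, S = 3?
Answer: -450*I ≈ -450.0*I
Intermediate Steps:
q = -15 (q = -5*3 = -15)
F(s) = √(-15 + s) (F(s) = √(s - 15) = √(-15 + s))
(-9*10)*F(2*o(-5)) = (-9*10)*√(-15 + 2*(-5)) = -90*√(-15 - 10) = -450*I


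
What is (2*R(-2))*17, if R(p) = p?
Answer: -68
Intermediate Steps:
(2*R(-2))*17 = (2*(-2))*17 = -4*17 = -68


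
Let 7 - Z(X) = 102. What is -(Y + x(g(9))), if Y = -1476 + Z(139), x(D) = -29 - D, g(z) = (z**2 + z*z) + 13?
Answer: 1775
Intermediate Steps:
Z(X) = -95 (Z(X) = 7 - 1*102 = 7 - 102 = -95)
g(z) = 13 + 2*z**2 (g(z) = (z**2 + z**2) + 13 = 2*z**2 + 13 = 13 + 2*z**2)
Y = -1571 (Y = -1476 - 95 = -1571)
-(Y + x(g(9))) = -(-1571 + (-29 - (13 + 2*9**2))) = -(-1571 + (-29 - (13 + 2*81))) = -(-1571 + (-29 - (13 + 162))) = -(-1571 + (-29 - 1*175)) = -(-1571 + (-29 - 175)) = -(-1571 - 204) = -1*(-1775) = 1775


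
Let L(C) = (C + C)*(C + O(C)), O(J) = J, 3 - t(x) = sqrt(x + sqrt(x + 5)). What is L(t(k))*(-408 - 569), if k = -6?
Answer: -3908*(3 - sqrt(-6 + I))**2 ≈ -6954.1 + 53725.0*I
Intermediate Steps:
t(x) = 3 - sqrt(x + sqrt(5 + x)) (t(x) = 3 - sqrt(x + sqrt(x + 5)) = 3 - sqrt(x + sqrt(5 + x)))
L(C) = 4*C**2 (L(C) = (C + C)*(C + C) = (2*C)*(2*C) = 4*C**2)
L(t(k))*(-408 - 569) = (4*(3 - sqrt(-6 + sqrt(5 - 6)))**2)*(-408 - 569) = (4*(3 - sqrt(-6 + sqrt(-1)))**2)*(-977) = (4*(3 - sqrt(-6 + I))**2)*(-977) = -3908*(3 - sqrt(-6 + I))**2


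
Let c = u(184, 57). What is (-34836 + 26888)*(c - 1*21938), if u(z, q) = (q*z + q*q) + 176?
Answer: 63782700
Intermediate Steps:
u(z, q) = 176 + q² + q*z (u(z, q) = (q*z + q²) + 176 = (q² + q*z) + 176 = 176 + q² + q*z)
c = 13913 (c = 176 + 57² + 57*184 = 176 + 3249 + 10488 = 13913)
(-34836 + 26888)*(c - 1*21938) = (-34836 + 26888)*(13913 - 1*21938) = -7948*(13913 - 21938) = -7948*(-8025) = 63782700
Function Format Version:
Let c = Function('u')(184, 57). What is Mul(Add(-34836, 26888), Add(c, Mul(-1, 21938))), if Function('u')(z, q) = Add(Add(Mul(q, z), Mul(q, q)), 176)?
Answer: 63782700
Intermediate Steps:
Function('u')(z, q) = Add(176, Pow(q, 2), Mul(q, z)) (Function('u')(z, q) = Add(Add(Mul(q, z), Pow(q, 2)), 176) = Add(Add(Pow(q, 2), Mul(q, z)), 176) = Add(176, Pow(q, 2), Mul(q, z)))
c = 13913 (c = Add(176, Pow(57, 2), Mul(57, 184)) = Add(176, 3249, 10488) = 13913)
Mul(Add(-34836, 26888), Add(c, Mul(-1, 21938))) = Mul(Add(-34836, 26888), Add(13913, Mul(-1, 21938))) = Mul(-7948, Add(13913, -21938)) = Mul(-7948, -8025) = 63782700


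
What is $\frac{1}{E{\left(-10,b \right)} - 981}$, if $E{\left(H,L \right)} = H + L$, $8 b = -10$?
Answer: $- \frac{4}{3969} \approx -0.0010078$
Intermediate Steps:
$b = - \frac{5}{4}$ ($b = \frac{1}{8} \left(-10\right) = - \frac{5}{4} \approx -1.25$)
$\frac{1}{E{\left(-10,b \right)} - 981} = \frac{1}{\left(-10 - \frac{5}{4}\right) - 981} = \frac{1}{- \frac{45}{4} - 981} = \frac{1}{- \frac{3969}{4}} = - \frac{4}{3969}$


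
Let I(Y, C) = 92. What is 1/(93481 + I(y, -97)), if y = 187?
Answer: 1/93573 ≈ 1.0687e-5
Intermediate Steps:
1/(93481 + I(y, -97)) = 1/(93481 + 92) = 1/93573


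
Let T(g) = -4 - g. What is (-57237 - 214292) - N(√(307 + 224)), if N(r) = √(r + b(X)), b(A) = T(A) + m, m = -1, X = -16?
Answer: -271529 - √(11 + 3*√59) ≈ -2.7154e+5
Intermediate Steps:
b(A) = -5 - A (b(A) = (-4 - A) - 1 = -5 - A)
N(r) = √(11 + r) (N(r) = √(r + (-5 - 1*(-16))) = √(r + (-5 + 16)) = √(r + 11) = √(11 + r))
(-57237 - 214292) - N(√(307 + 224)) = (-57237 - 214292) - √(11 + √(307 + 224)) = -271529 - √(11 + √531) = -271529 - √(11 + 3*√59)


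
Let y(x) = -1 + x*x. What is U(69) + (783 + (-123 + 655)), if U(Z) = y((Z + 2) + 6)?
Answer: 7243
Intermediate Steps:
y(x) = -1 + x²
U(Z) = -1 + (8 + Z)² (U(Z) = -1 + ((Z + 2) + 6)² = -1 + ((2 + Z) + 6)² = -1 + (8 + Z)²)
U(69) + (783 + (-123 + 655)) = (-1 + (8 + 69)²) + (783 + (-123 + 655)) = (-1 + 77²) + (783 + 532) = (-1 + 5929) + 1315 = 5928 + 1315 = 7243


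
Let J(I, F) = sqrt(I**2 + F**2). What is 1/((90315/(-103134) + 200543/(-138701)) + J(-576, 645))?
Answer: 52784007705580978102/17002129135016257165545803 + 68208995482096285452*sqrt(83089)/17002129135016257165545803 ≈ 0.0011595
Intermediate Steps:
J(I, F) = sqrt(F**2 + I**2)
1/((90315/(-103134) + 200543/(-138701)) + J(-576, 645)) = 1/((90315/(-103134) + 200543/(-138701)) + sqrt(645**2 + (-576)**2)) = 1/((90315*(-1/103134) + 200543*(-1/138701)) + sqrt(416025 + 331776)) = 1/((-30105/34378 - 200543/138701) + sqrt(747801)) = 1/(-11069860859/4768262978 + 3*sqrt(83089))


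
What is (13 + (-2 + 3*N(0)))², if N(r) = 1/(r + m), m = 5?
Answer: 3364/25 ≈ 134.56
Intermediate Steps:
N(r) = 1/(5 + r) (N(r) = 1/(r + 5) = 1/(5 + r))
(13 + (-2 + 3*N(0)))² = (13 + (-2 + 3/(5 + 0)))² = (13 + (-2 + 3/5))² = (13 + (-2 + 3*(⅕)))² = (13 + (-2 + ⅗))² = (13 - 7/5)² = (58/5)² = 3364/25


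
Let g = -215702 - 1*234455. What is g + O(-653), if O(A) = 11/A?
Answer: -293952532/653 ≈ -4.5016e+5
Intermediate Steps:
g = -450157 (g = -215702 - 234455 = -450157)
g + O(-653) = -450157 + 11/(-653) = -450157 + 11*(-1/653) = -450157 - 11/653 = -293952532/653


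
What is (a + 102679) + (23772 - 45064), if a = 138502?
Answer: 219889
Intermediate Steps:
(a + 102679) + (23772 - 45064) = (138502 + 102679) + (23772 - 45064) = 241181 - 21292 = 219889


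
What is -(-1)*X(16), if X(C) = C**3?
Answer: 4096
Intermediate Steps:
-(-1)*X(16) = -(-1)*16**3 = -(-1)*4096 = -1*(-4096) = 4096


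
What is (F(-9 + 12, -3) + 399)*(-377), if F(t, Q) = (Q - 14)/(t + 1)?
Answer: -595283/4 ≈ -1.4882e+5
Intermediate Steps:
F(t, Q) = (-14 + Q)/(1 + t)
(F(-9 + 12, -3) + 399)*(-377) = ((-14 - 3)/(1 + (-9 + 12)) + 399)*(-377) = (-17/(1 + 3) + 399)*(-377) = (-17/4 + 399)*(-377) = (1579/4)*(-377) = -595283/4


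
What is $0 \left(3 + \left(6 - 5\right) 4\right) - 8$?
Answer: $-8$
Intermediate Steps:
$0 \left(3 + \left(6 - 5\right) 4\right) - 8 = 0 \left(3 + 1 \cdot 4\right) - 8 = 0 \left(3 + 4\right) - 8 = 0 \cdot 7 - 8 = 0 - 8 = -8$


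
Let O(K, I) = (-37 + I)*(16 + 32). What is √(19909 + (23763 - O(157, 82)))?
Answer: 2*√10378 ≈ 203.74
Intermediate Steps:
O(K, I) = -1776 + 48*I (O(K, I) = (-37 + I)*48 = -1776 + 48*I)
√(19909 + (23763 - O(157, 82))) = √(19909 + (23763 - (-1776 + 48*82))) = √(19909 + (23763 - (-1776 + 3936))) = √(19909 + (23763 - 1*2160)) = √(19909 + (23763 - 2160)) = √(19909 + 21603) = √41512 = 2*√10378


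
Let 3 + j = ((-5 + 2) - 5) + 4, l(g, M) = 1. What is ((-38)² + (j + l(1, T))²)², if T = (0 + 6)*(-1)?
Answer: 2190400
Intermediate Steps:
T = -6 (T = 6*(-1) = -6)
j = -7 (j = -3 + (((-5 + 2) - 5) + 4) = -3 + ((-3 - 5) + 4) = -3 + (-8 + 4) = -3 - 4 = -7)
((-38)² + (j + l(1, T))²)² = ((-38)² + (-7 + 1)²)² = (1444 + (-6)²)² = (1444 + 36)² = 1480² = 2190400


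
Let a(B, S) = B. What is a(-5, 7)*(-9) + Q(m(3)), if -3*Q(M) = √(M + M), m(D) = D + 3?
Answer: 45 - 2*√3/3 ≈ 43.845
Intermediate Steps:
m(D) = 3 + D
Q(M) = -√2*√M/3 (Q(M) = -√(M + M)/3 = -√2*√M/3)
a(-5, 7)*(-9) + Q(m(3)) = -5*(-9) - √2*√(3 + 3)/3 = 45 - √2*√6/3 = 45 - 2*√3/3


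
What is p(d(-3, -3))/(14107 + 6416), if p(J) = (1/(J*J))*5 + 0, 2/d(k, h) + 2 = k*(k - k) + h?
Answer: 125/82092 ≈ 0.0015227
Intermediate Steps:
d(k, h) = 2/(-2 + h) (d(k, h) = 2/(-2 + (k*(k - k) + h)) = 2/(-2 + (k*0 + h)) = 2/(-2 + (0 + h)) = 2/(-2 + h))
p(J) = 5/J**2 (p(J) = 5/J**2 + 0 = 5/J**2)
p(d(-3, -3))/(14107 + 6416) = (5/(2/(-2 - 3))**2)/(14107 + 6416) = (5/(2/(-5))**2)/20523 = (5/(2*(-1/5))**2)*(1/20523) = (5/(-2/5)**2)*(1/20523) = (5*(25/4))*(1/20523) = (125/4)*(1/20523) = 125/82092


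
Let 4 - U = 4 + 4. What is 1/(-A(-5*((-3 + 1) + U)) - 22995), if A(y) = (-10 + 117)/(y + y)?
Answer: -60/1379807 ≈ -4.3484e-5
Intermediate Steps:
U = -4 (U = 4 - (4 + 4) = 4 - 1*8 = 4 - 8 = -4)
A(y) = 107/(2*y) (A(y) = 107/((2*y)) = 107*(1/(2*y)) = 107/(2*y))
1/(-A(-5*((-3 + 1) + U)) - 22995) = 1/(-107/(2*((-5*((-3 + 1) - 4)))) - 22995) = 1/(-107/(2*((-5*(-2 - 4)))) - 22995) = 1/(-107/(2*((-5*(-6)))) - 22995) = 1/(-107/(2*30) - 22995) = 1/(-1*107/60 - 22995) = 1/(-107/60 - 22995) = 1/(-1379807/60) = -60/1379807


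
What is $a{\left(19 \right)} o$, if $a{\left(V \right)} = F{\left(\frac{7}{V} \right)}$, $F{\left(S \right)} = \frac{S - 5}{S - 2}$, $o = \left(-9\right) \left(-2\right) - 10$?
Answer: $\frac{704}{31} \approx 22.71$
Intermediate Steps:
$o = 8$ ($o = 18 - 10 = 8$)
$F{\left(S \right)} = \frac{-5 + S}{-2 + S}$
$a{\left(V \right)} = \frac{-5 + \frac{7}{V}}{-2 + \frac{7}{V}}$
$a{\left(19 \right)} o = \frac{-7 + 5 \cdot 19}{-7 + 2 \cdot 19} \cdot 8 = \frac{-7 + 95}{-7 + 38} \cdot 8 = \frac{1}{31} \cdot 88 \cdot 8 = \frac{88}{31} \cdot 8 = \frac{704}{31}$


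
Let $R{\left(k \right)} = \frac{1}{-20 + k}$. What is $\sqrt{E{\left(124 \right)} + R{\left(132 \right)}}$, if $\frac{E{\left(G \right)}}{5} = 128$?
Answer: $\frac{\sqrt{501767}}{28} \approx 25.298$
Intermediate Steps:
$E{\left(G \right)} = 640$ ($E{\left(G \right)} = 5 \cdot 128 = 640$)
$\sqrt{E{\left(124 \right)} + R{\left(132 \right)}} = \sqrt{640 + \frac{1}{-20 + 132}} = \sqrt{640 + \frac{1}{112}} = \sqrt{\frac{71681}{112}} = \frac{\sqrt{501767}}{28}$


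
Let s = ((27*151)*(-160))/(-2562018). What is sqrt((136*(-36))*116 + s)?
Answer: 12*I*sqrt(719115358176231)/427003 ≈ 753.62*I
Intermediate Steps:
s = 108720/427003 (s = (4077*(-160))*(-1/2562018) = -652320*(-1/2562018) = 108720/427003 ≈ 0.25461)
sqrt((136*(-36))*116 + s) = sqrt((136*(-36))*116 + 108720/427003) = sqrt(-4896*116 + 108720/427003) = sqrt(-567936 + 108720/427003) = sqrt(-242510267088/427003) = 12*I*sqrt(719115358176231)/427003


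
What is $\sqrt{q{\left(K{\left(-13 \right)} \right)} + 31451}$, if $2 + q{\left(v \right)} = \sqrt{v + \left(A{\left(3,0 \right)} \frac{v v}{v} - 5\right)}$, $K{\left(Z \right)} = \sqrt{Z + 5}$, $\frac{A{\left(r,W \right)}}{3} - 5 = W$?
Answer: $\sqrt{31449 + \sqrt{-5 + 32 i \sqrt{2}}} \approx 177.35 + 0.014 i$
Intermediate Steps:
$A{\left(r,W \right)} = 15 + 3 W$
$K{\left(Z \right)} = \sqrt{5 + Z}$
$q{\left(v \right)} = -2 + \sqrt{-5 + 16 v}$ ($q{\left(v \right)} = -2 + \sqrt{v + \left(\left(15 + 3 \cdot 0\right) \frac{v v}{v} - 5\right)} = -2 + \sqrt{v + \left(\left(15 + 0\right) \frac{v^{2}}{v} - 5\right)} = -2 + \sqrt{v + \left(15 v - 5\right)} = -2 + \sqrt{v + \left(-5 + 15 v\right)} = -2 + \sqrt{-5 + 16 v}$)
$\sqrt{q{\left(K{\left(-13 \right)} \right)} + 31451} = \sqrt{\left(-2 + \sqrt{-5 + 16 \sqrt{5 - 13}}\right) + 31451} = \sqrt{\left(-2 + \sqrt{-5 + 16 \sqrt{-8}}\right) + 31451} = \sqrt{\left(-2 + \sqrt{-5 + 16 \cdot 2 i \sqrt{2}}\right) + 31451} = \sqrt{\left(-2 + \sqrt{-5 + 32 i \sqrt{2}}\right) + 31451} = \sqrt{31449 + \sqrt{-5 + 32 i \sqrt{2}}}$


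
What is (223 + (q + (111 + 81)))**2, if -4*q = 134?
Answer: 582169/4 ≈ 1.4554e+5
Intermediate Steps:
q = -67/2 (q = -1/4*134 = -67/2 ≈ -33.500)
(223 + (q + (111 + 81)))**2 = (223 + (-67/2 + (111 + 81)))**2 = (223 + (-67/2 + 192))**2 = (223 + 317/2)**2 = (763/2)**2 = 582169/4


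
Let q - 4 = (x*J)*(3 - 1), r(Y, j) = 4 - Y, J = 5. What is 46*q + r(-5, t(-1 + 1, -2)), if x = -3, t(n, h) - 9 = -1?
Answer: -1187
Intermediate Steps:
t(n, h) = 8 (t(n, h) = 9 - 1 = 8)
q = -26 (q = 4 + (-3*5)*(3 - 1) = 4 - 15*2 = 4 - 30 = -26)
46*q + r(-5, t(-1 + 1, -2)) = 46*(-26) + (4 - 1*(-5)) = -1196 + (4 + 5) = -1196 + 9 = -1187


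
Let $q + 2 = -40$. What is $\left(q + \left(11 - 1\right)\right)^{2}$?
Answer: $1024$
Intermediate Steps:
$q = -42$ ($q = -2 - 40 = -42$)
$\left(q + \left(11 - 1\right)\right)^{2} = \left(-42 + \left(11 - 1\right)\right)^{2} = \left(-42 + 10\right)^{2} = \left(-32\right)^{2} = 1024$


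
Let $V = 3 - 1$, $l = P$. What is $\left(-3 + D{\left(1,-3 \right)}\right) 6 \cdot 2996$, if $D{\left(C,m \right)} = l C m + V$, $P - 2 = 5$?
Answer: $-395472$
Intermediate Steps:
$P = 7$ ($P = 2 + 5 = 7$)
$l = 7$
$V = 2$
$D{\left(C,m \right)} = 2 + 7 C m$ ($D{\left(C,m \right)} = 7 C m + 2 = 2 + 7 C m$)
$\left(-3 + D{\left(1,-3 \right)}\right) 6 \cdot 2996 = \left(-3 + \left(2 + 7 \cdot 1 \left(-3\right)\right)\right) 6 \cdot 2996 = \left(-3 + \left(2 - 21\right)\right) 6 \cdot 2996 = \left(-3 - 19\right) 6 \cdot 2996 = \left(-22\right) 6 \cdot 2996 = \left(-132\right) 2996 = -395472$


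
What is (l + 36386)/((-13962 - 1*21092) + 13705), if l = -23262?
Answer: -13124/21349 ≈ -0.61474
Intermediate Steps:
(l + 36386)/((-13962 - 1*21092) + 13705) = (-23262 + 36386)/((-13962 - 1*21092) + 13705) = 13124/((-13962 - 21092) + 13705) = 13124/(-35054 + 13705) = 13124/(-21349) = 13124*(-1/21349) = -13124/21349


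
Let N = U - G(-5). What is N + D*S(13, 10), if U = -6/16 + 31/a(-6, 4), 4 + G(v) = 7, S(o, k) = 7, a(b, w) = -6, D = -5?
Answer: -1045/24 ≈ -43.542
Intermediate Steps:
G(v) = 3 (G(v) = -4 + 7 = 3)
U = -133/24 (U = -6/16 + 31/(-6) = -6*1/16 + 31*(-⅙) = -3/8 - 31/6 = -133/24 ≈ -5.5417)
N = -205/24 (N = -133/24 - 1*3 = -133/24 - 3 = -205/24 ≈ -8.5417)
N + D*S(13, 10) = -205/24 - 5*7 = -205/24 - 35 = -1045/24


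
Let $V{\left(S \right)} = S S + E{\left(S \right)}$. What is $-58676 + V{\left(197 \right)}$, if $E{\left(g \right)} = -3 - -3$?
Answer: $-19867$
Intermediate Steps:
$E{\left(g \right)} = 0$ ($E{\left(g \right)} = -3 + 3 = 0$)
$V{\left(S \right)} = S^{2}$ ($V{\left(S \right)} = S S + 0 = S^{2} + 0 = S^{2}$)
$-58676 + V{\left(197 \right)} = -58676 + 197^{2} = -58676 + 38809 = -19867$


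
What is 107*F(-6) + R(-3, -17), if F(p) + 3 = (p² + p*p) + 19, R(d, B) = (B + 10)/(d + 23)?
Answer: 188313/20 ≈ 9415.7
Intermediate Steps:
R(d, B) = (10 + B)/(23 + d)
F(p) = 16 + 2*p² (F(p) = -3 + ((p² + p*p) + 19) = -3 + ((p² + p²) + 19) = -3 + (2*p² + 19) = -3 + (19 + 2*p²) = 16 + 2*p²)
107*F(-6) + R(-3, -17) = 107*(16 + 2*(-6)²) + (10 - 17)/(23 - 3) = 107*(16 + 2*36) - 7/20 = 107*(16 + 72) + (1/20)*(-7) = 107*88 - 7/20 = 9416 - 7/20 = 188313/20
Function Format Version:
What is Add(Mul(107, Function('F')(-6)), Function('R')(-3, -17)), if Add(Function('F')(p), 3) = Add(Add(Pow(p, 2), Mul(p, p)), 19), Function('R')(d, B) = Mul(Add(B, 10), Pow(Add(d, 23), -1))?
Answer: Rational(188313, 20) ≈ 9415.7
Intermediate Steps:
Function('R')(d, B) = Mul(Pow(Add(23, d), -1), Add(10, B)) (Function('R')(d, B) = Mul(Add(10, B), Pow(Add(23, d), -1)) = Mul(Pow(Add(23, d), -1), Add(10, B)))
Function('F')(p) = Add(16, Mul(2, Pow(p, 2))) (Function('F')(p) = Add(-3, Add(Add(Pow(p, 2), Mul(p, p)), 19)) = Add(-3, Add(Add(Pow(p, 2), Pow(p, 2)), 19)) = Add(-3, Add(Mul(2, Pow(p, 2)), 19)) = Add(-3, Add(19, Mul(2, Pow(p, 2)))) = Add(16, Mul(2, Pow(p, 2))))
Add(Mul(107, Function('F')(-6)), Function('R')(-3, -17)) = Add(Mul(107, Add(16, Mul(2, Pow(-6, 2)))), Mul(Pow(Add(23, -3), -1), Add(10, -17))) = Add(Mul(107, Add(16, Mul(2, 36))), Mul(Pow(20, -1), -7)) = Add(Mul(107, Add(16, 72)), Mul(Rational(1, 20), -7)) = Add(Mul(107, 88), Rational(-7, 20)) = Add(9416, Rational(-7, 20)) = Rational(188313, 20)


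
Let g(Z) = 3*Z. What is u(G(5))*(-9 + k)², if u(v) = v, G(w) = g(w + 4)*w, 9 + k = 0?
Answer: 43740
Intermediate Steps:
k = -9 (k = -9 + 0 = -9)
G(w) = w*(12 + 3*w) (G(w) = (3*(w + 4))*w = (3*(4 + w))*w = (12 + 3*w)*w = w*(12 + 3*w))
u(G(5))*(-9 + k)² = (3*5*(4 + 5))*(-9 - 9)² = (3*5*9)*(-18)² = 135*324 = 43740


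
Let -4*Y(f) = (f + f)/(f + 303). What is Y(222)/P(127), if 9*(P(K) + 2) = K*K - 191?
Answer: -333/2786000 ≈ -0.00011953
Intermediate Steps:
Y(f) = -f/(2*(303 + f)) (Y(f) = -(f + f)/(4*(f + 303)) = -2*f/(4*(303 + f)) = -f/(2*(303 + f)))
P(K) = -209/9 + K²/9 (P(K) = -2 + (K*K - 191)/9 = -2 + (K² - 191)/9 = -2 + (-191 + K²)/9 = -2 + (-191/9 + K²/9) = -209/9 + K²/9)
Y(222)/P(127) = (-1*222/(606 + 2*222))/(-209/9 + (⅑)*127²) = (-1*222/(606 + 444))/(-209/9 + (⅑)*16129) = (-1*222/1050)/(-209/9 + 16129/9) = (-1*222*1/1050)/(15920/9) = -37/175*9/15920 = -333/2786000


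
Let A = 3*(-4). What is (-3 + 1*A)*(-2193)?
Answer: 32895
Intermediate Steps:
A = -12
(-3 + 1*A)*(-2193) = (-3 + 1*(-12))*(-2193) = (-3 - 12)*(-2193) = -15*(-2193) = 32895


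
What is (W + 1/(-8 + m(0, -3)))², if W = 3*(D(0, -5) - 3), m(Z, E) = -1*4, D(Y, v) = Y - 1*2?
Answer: 32761/144 ≈ 227.51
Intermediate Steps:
D(Y, v) = -2 + Y (D(Y, v) = Y - 2 = -2 + Y)
m(Z, E) = -4
W = -15 (W = 3*((-2 + 0) - 3) = 3*(-2 - 3) = 3*(-5) = -15)
(W + 1/(-8 + m(0, -3)))² = (-15 + 1/(-8 - 4))² = (-15 + 1/(-12))² = (-15 - 1/12)² = (-181/12)² = 32761/144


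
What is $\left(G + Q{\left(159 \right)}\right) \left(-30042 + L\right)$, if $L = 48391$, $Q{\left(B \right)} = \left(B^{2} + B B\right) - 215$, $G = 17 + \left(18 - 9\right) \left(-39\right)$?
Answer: $917688537$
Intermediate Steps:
$G = -334$ ($G = 17 + 9 \left(-39\right) = 17 - 351 = -334$)
$Q{\left(B \right)} = -215 + 2 B^{2}$ ($Q{\left(B \right)} = \left(B^{2} + B^{2}\right) - 215 = 2 B^{2} - 215 = -215 + 2 B^{2}$)
$\left(G + Q{\left(159 \right)}\right) \left(-30042 + L\right) = \left(-334 - \left(215 - 2 \cdot 159^{2}\right)\right) \left(-30042 + 48391\right) = \left(-334 + \left(-215 + 2 \cdot 25281\right)\right) 18349 = \left(-334 + \left(-215 + 50562\right)\right) 18349 = \left(-334 + 50347\right) 18349 = 50013 \cdot 18349 = 917688537$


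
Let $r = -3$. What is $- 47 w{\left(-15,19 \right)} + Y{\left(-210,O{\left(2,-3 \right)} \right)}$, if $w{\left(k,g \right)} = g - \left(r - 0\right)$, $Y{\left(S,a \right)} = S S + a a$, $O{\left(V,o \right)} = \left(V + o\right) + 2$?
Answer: $43067$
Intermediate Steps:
$O{\left(V,o \right)} = 2 + V + o$
$Y{\left(S,a \right)} = S^{2} + a^{2}$
$w{\left(k,g \right)} = 3 + g$ ($w{\left(k,g \right)} = g - \left(-3 - 0\right) = g - \left(-3 + 0\right) = g - -3 = g + 3 = 3 + g$)
$- 47 w{\left(-15,19 \right)} + Y{\left(-210,O{\left(2,-3 \right)} \right)} = - 47 \left(3 + 19\right) + \left(\left(-210\right)^{2} + \left(2 + 2 - 3\right)^{2}\right) = \left(-47\right) 22 + \left(44100 + 1^{2}\right) = -1034 + \left(44100 + 1\right) = -1034 + 44101 = 43067$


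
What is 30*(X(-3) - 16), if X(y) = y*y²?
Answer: -1290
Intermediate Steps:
X(y) = y³
30*(X(-3) - 16) = 30*((-3)³ - 16) = 30*(-27 - 16) = 30*(-43) = -1290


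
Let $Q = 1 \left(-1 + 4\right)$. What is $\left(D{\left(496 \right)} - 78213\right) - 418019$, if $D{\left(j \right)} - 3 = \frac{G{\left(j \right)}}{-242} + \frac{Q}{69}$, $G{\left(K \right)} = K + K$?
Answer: $- \frac{1381016594}{2783} \approx -4.9623 \cdot 10^{5}$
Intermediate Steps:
$G{\left(K \right)} = 2 K$
$Q = 3$ ($Q = 1 \cdot 3 = 3$)
$D{\left(j \right)} = \frac{70}{23} - \frac{j}{121}$ ($D{\left(j \right)} = 3 + \left(\frac{2 j}{-242} + \frac{3}{69}\right) = 3 + \left(2 j \left(- \frac{1}{242}\right) + 3 \cdot \frac{1}{69}\right) = 3 - \left(- \frac{1}{23} + \frac{j}{121}\right) = \frac{70}{23} - \frac{j}{121}$)
$\left(D{\left(496 \right)} - 78213\right) - 418019 = \left(\left(\frac{70}{23} - \frac{496}{121}\right) - 78213\right) - 418019 = \left(- \frac{2938}{2783} - 78213\right) - 418019 = - \frac{217669717}{2783} - 418019 = - \frac{1381016594}{2783}$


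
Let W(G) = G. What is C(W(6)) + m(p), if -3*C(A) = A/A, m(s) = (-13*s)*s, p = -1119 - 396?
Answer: -89513776/3 ≈ -2.9838e+7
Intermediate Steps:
p = -1515
m(s) = -13*s²
C(A) = -⅓ (C(A) = -A/(3*A) = -⅓*1 = -⅓)
C(W(6)) + m(p) = -⅓ - 13*(-1515)² = -⅓ - 13*2295225 = -⅓ - 29837925 = -89513776/3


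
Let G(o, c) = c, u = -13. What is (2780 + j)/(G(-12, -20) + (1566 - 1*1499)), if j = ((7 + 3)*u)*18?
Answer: 440/47 ≈ 9.3617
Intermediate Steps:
j = -2340 (j = ((7 + 3)*(-13))*18 = (10*(-13))*18 = -130*18 = -2340)
(2780 + j)/(G(-12, -20) + (1566 - 1*1499)) = (2780 - 2340)/(-20 + (1566 - 1*1499)) = 440/(-20 + (1566 - 1499)) = 440/(-20 + 67) = 440/47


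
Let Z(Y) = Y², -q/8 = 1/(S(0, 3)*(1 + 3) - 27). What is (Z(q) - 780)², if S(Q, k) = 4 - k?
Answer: 170202453136/279841 ≈ 6.0821e+5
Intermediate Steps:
q = 8/23 (q = -8/((4 - 1*3)*(1 + 3) - 27) = -8/((4 - 3)*4 - 27) = -8/(1*4 - 27) = -8/(4 - 27) = -8/(-23) = -8*(-1/23) = 8/23 ≈ 0.34783)
(Z(q) - 780)² = ((8/23)² - 780)² = (64/529 - 780)² = (-412556/529)² = 170202453136/279841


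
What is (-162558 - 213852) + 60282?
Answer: -316128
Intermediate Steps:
(-162558 - 213852) + 60282 = -376410 + 60282 = -316128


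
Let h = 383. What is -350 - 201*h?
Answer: -77333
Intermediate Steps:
-350 - 201*h = -350 - 201*383 = -350 - 76983 = -77333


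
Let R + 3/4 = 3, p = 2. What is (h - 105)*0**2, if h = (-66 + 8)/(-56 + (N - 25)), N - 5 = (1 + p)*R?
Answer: 0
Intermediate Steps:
R = 9/4 (R = -3/4 + 3 = 9/4 ≈ 2.2500)
N = 47/4 (N = 5 + (1 + 2)*(9/4) = 5 + 3*(9/4) = 5 + 27/4 = 47/4 ≈ 11.750)
h = 232/277 (h = (-66 + 8)/(-56 + (47/4 - 25)) = -58/(-56 - 53/4) = -58/(-277/4) = -58*(-4/277) = 232/277 ≈ 0.83755)
(h - 105)*0**2 = (232/277 - 105)*0**2 = -28853/277*0 = 0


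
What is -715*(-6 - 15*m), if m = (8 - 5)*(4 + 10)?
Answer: 454740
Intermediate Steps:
m = 42 (m = 3*14 = 42)
-715*(-6 - 15*m) = -715*(-6 - 15*42) = -715*(-6 - 630) = -715*(-636) = 454740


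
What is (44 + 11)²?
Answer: 3025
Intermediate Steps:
(44 + 11)² = 55² = 3025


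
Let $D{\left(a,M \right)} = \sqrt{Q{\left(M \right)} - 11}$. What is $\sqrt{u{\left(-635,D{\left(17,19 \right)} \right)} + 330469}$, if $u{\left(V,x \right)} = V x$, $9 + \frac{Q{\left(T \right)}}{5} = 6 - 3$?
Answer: $\sqrt{330469 - 635 i \sqrt{41}} \approx 574.88 - 3.536 i$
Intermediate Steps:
$Q{\left(T \right)} = -30$ ($Q{\left(T \right)} = -45 + 5 \left(6 - 3\right) = -45 + 5 \cdot 3 = -45 + 15 = -30$)
$D{\left(a,M \right)} = i \sqrt{41}$ ($D{\left(a,M \right)} = \sqrt{-30 - 11} = \sqrt{-41} = i \sqrt{41}$)
$\sqrt{u{\left(-635,D{\left(17,19 \right)} \right)} + 330469} = \sqrt{- 635 i \sqrt{41} + 330469} = \sqrt{330469 - 635 i \sqrt{41}}$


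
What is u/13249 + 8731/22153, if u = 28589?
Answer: 749009136/293505097 ≈ 2.5519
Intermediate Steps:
u/13249 + 8731/22153 = 28589/13249 + 8731/22153 = 749009136/293505097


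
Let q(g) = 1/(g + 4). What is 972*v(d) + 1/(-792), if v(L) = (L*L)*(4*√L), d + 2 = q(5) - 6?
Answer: -1/792 + 80656*I*√71 ≈ -0.0012626 + 6.7962e+5*I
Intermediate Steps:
q(g) = 1/(4 + g)
d = -71/9 (d = -2 + (1/(4 + 5) - 6) = -2 + (1/9 - 6) = -2 + (⅑ - 6) = -2 - 53/9 = -71/9 ≈ -7.8889)
v(L) = 4*L^(5/2) (v(L) = L²*(4*√L) = 4*L^(5/2))
972*v(d) + 1/(-792) = 972*(4*(-71/9)^(5/2)) + 1/(-792) = 972*(4*(5041*I*√71/243)) - 1/792 = 972*(20164*I*√71/243) - 1/792 = 80656*I*√71 - 1/792 = -1/792 + 80656*I*√71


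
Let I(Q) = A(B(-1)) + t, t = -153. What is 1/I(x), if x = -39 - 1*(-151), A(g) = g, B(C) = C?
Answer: -1/154 ≈ -0.0064935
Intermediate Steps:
x = 112 (x = -39 + 151 = 112)
I(Q) = -154 (I(Q) = -1 - 153 = -154)
1/I(x) = 1/(-154) = -1/154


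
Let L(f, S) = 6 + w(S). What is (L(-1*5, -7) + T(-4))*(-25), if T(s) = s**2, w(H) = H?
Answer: -375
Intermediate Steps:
L(f, S) = 6 + S
(L(-1*5, -7) + T(-4))*(-25) = ((6 - 7) + (-4)**2)*(-25) = (-1 + 16)*(-25) = 15*(-25) = -375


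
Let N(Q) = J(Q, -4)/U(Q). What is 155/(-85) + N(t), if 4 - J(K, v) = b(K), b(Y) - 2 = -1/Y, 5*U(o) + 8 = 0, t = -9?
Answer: -3677/1224 ≈ -3.0041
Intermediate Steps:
U(o) = -8/5 (U(o) = -8/5 + (⅕)*0 = -8/5 + 0 = -8/5)
b(Y) = 2 - 1/Y
J(K, v) = 2 + 1/K (J(K, v) = 4 - (2 - 1/K) = 4 + (-2 + 1/K) = 2 + 1/K)
N(Q) = -5/4 - 5/(8*Q) (N(Q) = (2 + 1/Q)/(-8/5) = (2 + 1/Q)*(-5/8) = -5/4 - 5/(8*Q))
155/(-85) + N(t) = 155/(-85) + (5/8)*(-1 - 2*(-9))/(-9) = -1/85*155 + (5/8)*(-⅑)*(-1 + 18) = -31/17 + (5/8)*(-⅑)*17 = -31/17 - 85/72 = -3677/1224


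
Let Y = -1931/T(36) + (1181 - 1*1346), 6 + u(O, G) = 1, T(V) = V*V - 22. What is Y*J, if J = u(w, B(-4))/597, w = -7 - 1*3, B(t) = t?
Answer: 1060705/760578 ≈ 1.3946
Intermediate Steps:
w = -10 (w = -7 - 3 = -10)
T(V) = -22 + V² (T(V) = V² - 22 = -22 + V²)
u(O, G) = -5 (u(O, G) = -6 + 1 = -5)
J = -5/597 ≈ -0.0083752
Y = -212141/1274 (Y = -1931/(-22 + 36²) + (1181 - 1*1346) = -1931/(-22 + 1296) + (1181 - 1346) = -1931/1274 - 165 = -212141/1274 ≈ -166.52)
Y*J = -212141/1274*(-5/597) = 1060705/760578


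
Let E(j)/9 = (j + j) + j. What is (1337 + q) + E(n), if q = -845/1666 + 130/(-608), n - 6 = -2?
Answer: 365737655/253232 ≈ 1444.3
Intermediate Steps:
n = 4 (n = 6 - 2 = 4)
q = -182585/253232 (q = -845*1/1666 + 130*(-1/608) = -845/1666 - 65/304 = -182585/253232 ≈ -0.72102)
E(j) = 27*j (E(j) = 9*((j + j) + j) = 9*(2*j + j) = 9*(3*j) = 27*j)
(1337 + q) + E(n) = (1337 - 182585/253232) + 27*4 = 338388599/253232 + 108 = 365737655/253232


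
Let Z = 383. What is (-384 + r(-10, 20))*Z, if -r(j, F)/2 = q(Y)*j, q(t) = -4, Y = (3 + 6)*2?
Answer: -177712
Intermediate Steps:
Y = 18 (Y = 9*2 = 18)
r(j, F) = 8*j (r(j, F) = -(-8)*j = 8*j)
(-384 + r(-10, 20))*Z = (-384 + 8*(-10))*383 = (-384 - 80)*383 = -464*383 = -177712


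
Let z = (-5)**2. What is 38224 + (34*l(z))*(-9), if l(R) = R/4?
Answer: 72623/2 ≈ 36312.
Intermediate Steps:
z = 25
l(R) = R/4 (l(R) = R*(1/4) = R/4)
38224 + (34*l(z))*(-9) = 38224 + (34*((1/4)*25))*(-9) = 38224 + (34*(25/4))*(-9) = 38224 + (425/2)*(-9) = 38224 - 3825/2 = 72623/2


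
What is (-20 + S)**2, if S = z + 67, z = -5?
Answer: 1764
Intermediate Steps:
S = 62 (S = -5 + 67 = 62)
(-20 + S)**2 = (-20 + 62)**2 = 42**2 = 1764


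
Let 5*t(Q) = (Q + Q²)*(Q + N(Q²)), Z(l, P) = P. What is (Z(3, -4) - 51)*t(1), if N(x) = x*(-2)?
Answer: 22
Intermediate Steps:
N(x) = -2*x
t(Q) = (Q + Q²)*(Q - 2*Q²)/5 (t(Q) = ((Q + Q²)*(Q - 2*Q²))/5 = (Q + Q²)*(Q - 2*Q²)/5)
(Z(3, -4) - 51)*t(1) = (-4 - 51)*((⅕)*1²*(1 - 1*1 - 2*1²)) = -11*(1 - 1 - 2*1) = -11*(1 - 1 - 2) = -11*(-2) = -55*(-⅖) = 22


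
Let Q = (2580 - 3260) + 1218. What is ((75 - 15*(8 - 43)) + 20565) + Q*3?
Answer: 22779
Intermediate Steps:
Q = 538 (Q = -680 + 1218 = 538)
((75 - 15*(8 - 43)) + 20565) + Q*3 = ((75 - 15*(8 - 43)) + 20565) + 538*3 = ((75 - 15*(-35)) + 20565) + 1614 = ((75 + 525) + 20565) + 1614 = (600 + 20565) + 1614 = 21165 + 1614 = 22779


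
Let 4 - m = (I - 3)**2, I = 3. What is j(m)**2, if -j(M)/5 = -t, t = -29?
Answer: 21025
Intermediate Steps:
m = 4 (m = 4 - (3 - 3)**2 = 4 - 1*0**2 = 4 - 1*0 = 4 + 0 = 4)
j(M) = -145 (j(M) = -(-5)*(-29) = -5*29 = -145)
j(m)**2 = (-145)**2 = 21025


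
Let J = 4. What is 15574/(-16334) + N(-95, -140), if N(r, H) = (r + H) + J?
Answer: -1894364/8167 ≈ -231.95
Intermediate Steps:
N(r, H) = 4 + H + r (N(r, H) = (r + H) + 4 = (H + r) + 4 = 4 + H + r)
15574/(-16334) + N(-95, -140) = 15574/(-16334) + (4 - 140 - 95) = 15574*(-1/16334) - 231 = -7787/8167 - 231 = -1894364/8167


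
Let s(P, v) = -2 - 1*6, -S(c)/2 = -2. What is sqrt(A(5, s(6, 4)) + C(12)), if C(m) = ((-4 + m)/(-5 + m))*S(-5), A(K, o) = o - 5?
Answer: I*sqrt(413)/7 ≈ 2.9032*I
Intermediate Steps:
S(c) = 4 (S(c) = -2*(-2) = 4)
s(P, v) = -8 (s(P, v) = -2 - 6 = -8)
A(K, o) = -5 + o
C(m) = 4*(-4 + m)/(-5 + m) (C(m) = ((-4 + m)/(-5 + m))*4 = 4*(-4 + m)/(-5 + m))
sqrt(A(5, s(6, 4)) + C(12)) = sqrt((-5 - 8) + 4*(-4 + 12)/(-5 + 12)) = sqrt(-13 + 4*8/7) = sqrt(-13 + 4*(1/7)*8) = sqrt(-13 + 32/7) = sqrt(-59/7) = I*sqrt(413)/7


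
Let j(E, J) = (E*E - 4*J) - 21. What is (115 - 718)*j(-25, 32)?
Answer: -287028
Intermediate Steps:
j(E, J) = -21 + E² - 4*J (j(E, J) = (E² - 4*J) - 21 = -21 + E² - 4*J)
(115 - 718)*j(-25, 32) = (115 - 718)*(-21 + (-25)² - 4*32) = -603*(-21 + 625 - 128) = -603*476 = -287028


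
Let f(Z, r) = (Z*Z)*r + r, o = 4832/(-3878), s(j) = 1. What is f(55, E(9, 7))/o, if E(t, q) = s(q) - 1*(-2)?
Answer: -8801121/1208 ≈ -7285.7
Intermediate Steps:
o = -2416/1939 (o = 4832*(-1/3878) = -2416/1939 ≈ -1.2460)
E(t, q) = 3 (E(t, q) = 1 - 1*(-2) = 1 + 2 = 3)
f(Z, r) = r + r*Z**2 (f(Z, r) = Z**2*r + r = r*Z**2 + r = r + r*Z**2)
f(55, E(9, 7))/o = (3*(1 + 55**2))/(-2416/1939) = (3*(1 + 3025))*(-1939/2416) = (3*3026)*(-1939/2416) = 9078*(-1939/2416) = -8801121/1208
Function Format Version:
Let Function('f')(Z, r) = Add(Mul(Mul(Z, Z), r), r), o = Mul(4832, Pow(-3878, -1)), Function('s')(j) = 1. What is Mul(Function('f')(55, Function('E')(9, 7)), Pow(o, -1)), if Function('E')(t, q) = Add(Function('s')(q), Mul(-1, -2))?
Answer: Rational(-8801121, 1208) ≈ -7285.7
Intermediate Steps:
o = Rational(-2416, 1939) (o = Mul(4832, Rational(-1, 3878)) = Rational(-2416, 1939) ≈ -1.2460)
Function('E')(t, q) = 3 (Function('E')(t, q) = Add(1, Mul(-1, -2)) = Add(1, 2) = 3)
Function('f')(Z, r) = Add(r, Mul(r, Pow(Z, 2))) (Function('f')(Z, r) = Add(Mul(Pow(Z, 2), r), r) = Add(Mul(r, Pow(Z, 2)), r) = Add(r, Mul(r, Pow(Z, 2))))
Mul(Function('f')(55, Function('E')(9, 7)), Pow(o, -1)) = Mul(Mul(3, Add(1, Pow(55, 2))), Pow(Rational(-2416, 1939), -1)) = Mul(Mul(3, Add(1, 3025)), Rational(-1939, 2416)) = Mul(Mul(3, 3026), Rational(-1939, 2416)) = Mul(9078, Rational(-1939, 2416)) = Rational(-8801121, 1208)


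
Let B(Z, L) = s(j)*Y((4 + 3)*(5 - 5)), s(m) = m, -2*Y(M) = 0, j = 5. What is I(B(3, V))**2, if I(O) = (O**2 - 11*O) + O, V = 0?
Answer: 0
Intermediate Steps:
Y(M) = 0 (Y(M) = -1/2*0 = 0)
B(Z, L) = 0 (B(Z, L) = 5*0 = 0)
I(O) = O**2 - 10*O
I(B(3, V))**2 = (0*(-10 + 0))**2 = (0*(-10))**2 = 0**2 = 0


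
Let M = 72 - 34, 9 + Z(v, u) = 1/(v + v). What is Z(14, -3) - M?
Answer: -1315/28 ≈ -46.964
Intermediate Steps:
Z(v, u) = -9 + 1/(2*v) (Z(v, u) = -9 + 1/(v + v) = -9 + 1/(2*v))
M = 38
Z(14, -3) - M = (-9 + (½)/14) - 1*38 = (-9 + (½)*(1/14)) - 38 = (-9 + 1/28) - 38 = -251/28 - 38 = -1315/28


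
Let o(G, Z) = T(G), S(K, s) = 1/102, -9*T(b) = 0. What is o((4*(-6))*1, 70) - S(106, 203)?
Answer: -1/102 ≈ -0.0098039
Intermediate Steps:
T(b) = 0 (T(b) = -1/9*0 = 0)
S(K, s) = 1/102
o(G, Z) = 0
o((4*(-6))*1, 70) - S(106, 203) = 0 - 1*1/102 = 0 - 1/102 = -1/102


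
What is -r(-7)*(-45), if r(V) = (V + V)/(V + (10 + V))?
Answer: 315/2 ≈ 157.50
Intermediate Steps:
r(V) = 2*V/(10 + 2*V) (r(V) = (2*V)/(10 + 2*V) = 2*V/(10 + 2*V))
-r(-7)*(-45) = -(-7/(5 - 7))*(-45) = -(-7/(-2))*(-45) = -(-7*(-½))*(-45) = -7*(-45)/2 = -1*(-315/2) = 315/2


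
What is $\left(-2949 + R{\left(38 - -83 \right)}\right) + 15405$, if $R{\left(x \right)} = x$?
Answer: $12577$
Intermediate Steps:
$\left(-2949 + R{\left(38 - -83 \right)}\right) + 15405 = \left(-2949 + \left(38 - -83\right)\right) + 15405 = \left(-2949 + \left(38 + 83\right)\right) + 15405 = \left(-2949 + 121\right) + 15405 = -2828 + 15405 = 12577$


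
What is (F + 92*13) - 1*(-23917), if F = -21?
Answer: 25092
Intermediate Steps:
(F + 92*13) - 1*(-23917) = (-21 + 92*13) - 1*(-23917) = (-21 + 1196) + 23917 = 1175 + 23917 = 25092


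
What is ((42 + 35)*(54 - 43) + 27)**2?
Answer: 763876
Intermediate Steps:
((42 + 35)*(54 - 43) + 27)**2 = (77*11 + 27)**2 = (847 + 27)**2 = 874**2 = 763876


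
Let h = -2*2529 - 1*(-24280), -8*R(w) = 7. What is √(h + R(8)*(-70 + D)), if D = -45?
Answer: √309162/4 ≈ 139.01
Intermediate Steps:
R(w) = -7/8 (R(w) = -⅛*7 = -7/8)
h = 19222 (h = -5058 + 24280 = 19222)
√(h + R(8)*(-70 + D)) = √(19222 - 7*(-70 - 45)/8) = √(19222 - 7/8*(-115)) = √(19222 + 805/8) = √(154581/8) = √309162/4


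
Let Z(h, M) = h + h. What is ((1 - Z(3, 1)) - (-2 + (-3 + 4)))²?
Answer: 16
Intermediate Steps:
Z(h, M) = 2*h
((1 - Z(3, 1)) - (-2 + (-3 + 4)))² = ((1 - 2*3) - (-2 + (-3 + 4)))² = ((1 - 1*6) - (-2 + 1))² = ((1 - 6) - 1*(-1))² = (-5 + 1)² = (-4)² = 16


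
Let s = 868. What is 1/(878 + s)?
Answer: 1/1746 ≈ 0.00057274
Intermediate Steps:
1/(878 + s) = 1/(878 + 868) = 1/1746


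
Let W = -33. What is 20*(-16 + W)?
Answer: -980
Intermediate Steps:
20*(-16 + W) = 20*(-16 - 33) = 20*(-49) = -980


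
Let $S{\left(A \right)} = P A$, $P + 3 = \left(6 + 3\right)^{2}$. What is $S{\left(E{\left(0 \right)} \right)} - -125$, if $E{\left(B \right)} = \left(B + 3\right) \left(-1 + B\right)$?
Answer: $-109$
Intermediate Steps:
$P = 78$ ($P = -3 + \left(6 + 3\right)^{2} = -3 + 9^{2} = -3 + 81 = 78$)
$E{\left(B \right)} = \left(-1 + B\right) \left(3 + B\right)$ ($E{\left(B \right)} = \left(3 + B\right) \left(-1 + B\right) = \left(-1 + B\right) \left(3 + B\right)$)
$S{\left(A \right)} = 78 A$
$S{\left(E{\left(0 \right)} \right)} - -125 = 78 \left(-3 + 0^{2} + 2 \cdot 0\right) - -125 = 78 \left(-3 + 0 + 0\right) + 125 = 78 \left(-3\right) + 125 = -234 + 125 = -109$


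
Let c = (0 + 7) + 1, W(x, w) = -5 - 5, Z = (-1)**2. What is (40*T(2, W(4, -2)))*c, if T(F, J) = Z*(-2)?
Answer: -640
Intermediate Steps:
Z = 1
W(x, w) = -10
T(F, J) = -2 (T(F, J) = 1*(-2) = -2)
c = 8 (c = 7 + 1 = 8)
(40*T(2, W(4, -2)))*c = (40*(-2))*8 = -80*8 = -640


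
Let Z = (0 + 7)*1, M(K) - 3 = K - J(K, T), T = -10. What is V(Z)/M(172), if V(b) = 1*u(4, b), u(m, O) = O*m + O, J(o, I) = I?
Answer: 7/37 ≈ 0.18919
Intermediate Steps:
M(K) = 13 + K (M(K) = 3 + (K - 1*(-10)) = 3 + (K + 10) = 3 + (10 + K) = 13 + K)
Z = 7 (Z = 7*1 = 7)
u(m, O) = O + O*m
V(b) = 5*b (V(b) = 1*(b*(1 + 4)) = 1*(b*5) = 1*(5*b) = 5*b)
V(Z)/M(172) = (5*7)/(13 + 172) = 35/185 = 35*(1/185) = 7/37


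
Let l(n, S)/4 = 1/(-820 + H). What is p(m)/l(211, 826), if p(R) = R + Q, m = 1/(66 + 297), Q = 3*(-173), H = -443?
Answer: 19828679/121 ≈ 1.6387e+5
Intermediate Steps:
Q = -519
l(n, S) = -4/1263 (l(n, S) = 4/(-820 - 443) = 4/(-1263) = 4*(-1/1263) = -4/1263)
m = 1/363 ≈ 0.0027548
p(R) = -519 + R (p(R) = R - 519 = -519 + R)
p(m)/l(211, 826) = (-519 + 1/363)/(-4/1263) = -188396/363*(-1263/4) = 19828679/121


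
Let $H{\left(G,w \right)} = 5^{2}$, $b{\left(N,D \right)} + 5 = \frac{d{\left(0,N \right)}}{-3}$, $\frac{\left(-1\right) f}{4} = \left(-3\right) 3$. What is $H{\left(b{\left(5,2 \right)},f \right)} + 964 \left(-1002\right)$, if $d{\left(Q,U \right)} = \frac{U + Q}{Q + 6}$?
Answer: $-965903$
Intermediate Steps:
$f = 36$ ($f = - 4 \left(\left(-3\right) 3\right) = \left(-4\right) \left(-9\right) = 36$)
$d{\left(Q,U \right)} = \frac{Q + U}{6 + Q}$
$b{\left(N,D \right)} = -5 - \frac{N}{18}$ ($b{\left(N,D \right)} = -5 + \frac{\frac{1}{6 + 0} \left(0 + N\right)}{-3} = -5 + \frac{N}{6} \left(- \frac{1}{3}\right) = -5 - \frac{N}{18}$)
$H{\left(G,w \right)} = 25$
$H{\left(b{\left(5,2 \right)},f \right)} + 964 \left(-1002\right) = 25 + 964 \left(-1002\right) = 25 - 965928 = -965903$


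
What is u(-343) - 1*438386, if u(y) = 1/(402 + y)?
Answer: -25864773/59 ≈ -4.3839e+5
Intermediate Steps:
u(-343) - 1*438386 = 1/(402 - 343) - 1*438386 = 1/59 - 438386 = -25864773/59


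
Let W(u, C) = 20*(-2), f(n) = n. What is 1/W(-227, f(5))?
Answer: -1/40 ≈ -0.025000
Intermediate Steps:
W(u, C) = -40
1/W(-227, f(5)) = 1/(-40) = -1/40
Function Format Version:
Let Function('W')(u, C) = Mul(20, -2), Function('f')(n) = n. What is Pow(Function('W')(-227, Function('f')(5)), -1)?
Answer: Rational(-1, 40) ≈ -0.025000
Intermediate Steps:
Function('W')(u, C) = -40
Pow(Function('W')(-227, Function('f')(5)), -1) = Pow(-40, -1) = Rational(-1, 40)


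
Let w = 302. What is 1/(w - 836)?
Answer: -1/534 ≈ -0.0018727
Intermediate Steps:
1/(w - 836) = 1/(302 - 836) = 1/(-534) = -1/534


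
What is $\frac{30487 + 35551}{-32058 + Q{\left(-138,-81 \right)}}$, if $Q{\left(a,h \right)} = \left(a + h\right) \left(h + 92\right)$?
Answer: $- \frac{66038}{34467} \approx -1.916$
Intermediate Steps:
$Q{\left(a,h \right)} = \left(92 + h\right) \left(a + h\right)$ ($Q{\left(a,h \right)} = \left(a + h\right) \left(92 + h\right) = \left(92 + h\right) \left(a + h\right)$)
$\frac{30487 + 35551}{-32058 + Q{\left(-138,-81 \right)}} = \frac{30487 + 35551}{-32058 + \left(\left(-81\right)^{2} + 92 \left(-138\right) + 92 \left(-81\right) - -11178\right)} = \frac{66038}{-32058 + \left(6561 - 12696 - 7452 + 11178\right)} = \frac{66038}{-32058 - 2409} = \frac{66038}{-34467} = 66038 \left(- \frac{1}{34467}\right) = - \frac{66038}{34467}$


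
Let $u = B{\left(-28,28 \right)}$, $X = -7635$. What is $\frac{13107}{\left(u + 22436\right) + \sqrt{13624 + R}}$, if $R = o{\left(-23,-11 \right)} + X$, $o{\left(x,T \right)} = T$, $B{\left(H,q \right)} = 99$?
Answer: $\frac{295366245}{507820247} - \frac{91749 \sqrt{122}}{507820247} \approx 0.57964$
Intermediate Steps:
$u = 99$
$R = -7646$ ($R = -11 - 7635 = -7646$)
$\frac{13107}{\left(u + 22436\right) + \sqrt{13624 + R}} = \frac{13107}{\left(99 + 22436\right) + \sqrt{13624 - 7646}} = \frac{13107}{22535 + \sqrt{5978}} = \frac{13107}{22535 + 7 \sqrt{122}}$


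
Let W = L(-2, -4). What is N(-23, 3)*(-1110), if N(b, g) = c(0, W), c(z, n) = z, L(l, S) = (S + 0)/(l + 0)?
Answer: 0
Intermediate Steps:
L(l, S) = S/l
W = 2 (W = -4/(-2) = -4*(-1/2) = 2)
N(b, g) = 0
N(-23, 3)*(-1110) = 0*(-1110) = 0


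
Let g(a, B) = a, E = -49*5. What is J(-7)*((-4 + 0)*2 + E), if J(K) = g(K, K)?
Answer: 1771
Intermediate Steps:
E = -245
J(K) = K
J(-7)*((-4 + 0)*2 + E) = -7*((-4 + 0)*2 - 245) = -7*(-4*2 - 245) = -7*(-8 - 245) = -7*(-253) = 1771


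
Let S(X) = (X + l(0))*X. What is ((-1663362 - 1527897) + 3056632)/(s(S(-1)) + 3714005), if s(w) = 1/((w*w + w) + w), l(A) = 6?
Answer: -2019405/55710076 ≈ -0.036248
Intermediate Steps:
S(X) = X*(6 + X) (S(X) = (X + 6)*X = (6 + X)*X = X*(6 + X))
s(w) = 1/(w² + 2*w) (s(w) = 1/((w² + w) + w) = 1/((w + w²) + w) = 1/(w² + 2*w))
((-1663362 - 1527897) + 3056632)/(s(S(-1)) + 3714005) = ((-1663362 - 1527897) + 3056632)/(1/(((-(6 - 1)))*(2 - (6 - 1))) + 3714005) = (-3191259 + 3056632)/(1/(((-1*5))*(2 - 1*5)) + 3714005) = -134627/(1/((-5)*(2 - 5)) + 3714005) = -134627/(-⅕/(-3) + 3714005) = -134627/(-⅕*(-⅓) + 3714005) = -134627/(1/15 + 3714005) = -134627/55710076/15 = -134627*15/55710076 = -2019405/55710076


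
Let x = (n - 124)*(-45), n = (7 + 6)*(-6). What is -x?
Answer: -9090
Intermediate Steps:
n = -78 (n = 13*(-6) = -78)
x = 9090 (x = (-78 - 124)*(-45) = -202*(-45) = 9090)
-x = -1*9090 = -9090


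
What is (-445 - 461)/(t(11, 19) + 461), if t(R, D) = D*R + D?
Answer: -906/689 ≈ -1.3149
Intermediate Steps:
t(R, D) = D + D*R
(-445 - 461)/(t(11, 19) + 461) = (-445 - 461)/(19*(1 + 11) + 461) = -906/(19*12 + 461) = -906/(228 + 461) = -906/689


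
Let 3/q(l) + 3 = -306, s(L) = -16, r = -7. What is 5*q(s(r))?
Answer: -5/103 ≈ -0.048544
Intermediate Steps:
q(l) = -1/103 (q(l) = 3/(-3 - 306) = 3/(-309) = 3*(-1/309) = -1/103)
5*q(s(r)) = 5*(-1/103) = -5/103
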